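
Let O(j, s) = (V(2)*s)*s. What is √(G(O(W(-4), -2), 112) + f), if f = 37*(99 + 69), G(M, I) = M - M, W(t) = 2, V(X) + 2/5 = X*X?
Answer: 2*√1554 ≈ 78.842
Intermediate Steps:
V(X) = -⅖ + X² (V(X) = -⅖ + X*X = -⅖ + X²)
O(j, s) = 18*s²/5 (O(j, s) = ((-⅖ + 2²)*s)*s = ((-⅖ + 4)*s)*s = (18*s/5)*s = 18*s²/5)
G(M, I) = 0
f = 6216 (f = 37*168 = 6216)
√(G(O(W(-4), -2), 112) + f) = √(0 + 6216) = √6216 = 2*√1554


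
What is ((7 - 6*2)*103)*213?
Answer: -109695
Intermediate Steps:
((7 - 6*2)*103)*213 = ((7 - 12)*103)*213 = -5*103*213 = -515*213 = -109695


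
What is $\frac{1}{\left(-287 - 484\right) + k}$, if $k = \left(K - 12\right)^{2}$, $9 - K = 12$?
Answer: $- \frac{1}{546} \approx -0.0018315$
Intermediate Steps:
$K = -3$ ($K = 9 - 12 = -3$)
$k = 225$ ($k = \left(-3 - 12\right)^{2} = \left(-15\right)^{2} = 225$)
$\frac{1}{\left(-287 - 484\right) + k} = \frac{1}{\left(-287 - 484\right) + 225} = \frac{1}{-771 + 225} = \frac{1}{-546} = - \frac{1}{546}$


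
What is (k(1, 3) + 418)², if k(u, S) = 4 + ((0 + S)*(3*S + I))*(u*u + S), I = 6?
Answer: 362404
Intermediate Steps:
k(u, S) = 4 + S*(6 + 3*S)*(S + u²) (k(u, S) = 4 + ((0 + S)*(3*S + 6))*(u*u + S) = 4 + (S*(6 + 3*S))*(u² + S) = 4 + (S*(6 + 3*S))*(S + u²) = 4 + S*(6 + 3*S)*(S + u²))
(k(1, 3) + 418)² = ((4 + 3*3³ + 6*3² + 3*3²*1² + 6*3*1²) + 418)² = ((4 + 3*27 + 6*9 + 3*9*1 + 6*3*1) + 418)² = ((4 + 81 + 54 + 27 + 18) + 418)² = (184 + 418)² = 602² = 362404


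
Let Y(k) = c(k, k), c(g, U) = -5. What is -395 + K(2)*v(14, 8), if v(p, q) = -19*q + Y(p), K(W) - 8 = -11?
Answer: 76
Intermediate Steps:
K(W) = -3 (K(W) = 8 - 11 = -3)
Y(k) = -5
v(p, q) = -5 - 19*q (v(p, q) = -19*q - 5 = -5 - 19*q)
-395 + K(2)*v(14, 8) = -395 - 3*(-5 - 19*8) = -395 - 3*(-5 - 152) = -395 - 3*(-157) = -395 + 471 = 76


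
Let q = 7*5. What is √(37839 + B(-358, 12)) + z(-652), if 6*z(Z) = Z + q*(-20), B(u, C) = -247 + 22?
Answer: -676/3 + √37614 ≈ -31.390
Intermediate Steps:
B(u, C) = -225
q = 35
z(Z) = -350/3 + Z/6 (z(Z) = (Z + 35*(-20))/6 = (Z - 700)/6 = (-700 + Z)/6 = -350/3 + Z/6)
√(37839 + B(-358, 12)) + z(-652) = √(37839 - 225) + (-350/3 + (⅙)*(-652)) = √37614 + (-350/3 - 326/3) = √37614 - 676/3 = -676/3 + √37614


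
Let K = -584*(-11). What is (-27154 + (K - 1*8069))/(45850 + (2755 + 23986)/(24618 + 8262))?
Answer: -946911120/1507574741 ≈ -0.62810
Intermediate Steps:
K = 6424
(-27154 + (K - 1*8069))/(45850 + (2755 + 23986)/(24618 + 8262)) = (-27154 + (6424 - 1*8069))/(45850 + (2755 + 23986)/(24618 + 8262)) = (-27154 + (6424 - 8069))/(45850 + 26741/32880) = (-27154 - 1645)/(45850 + 26741*(1/32880)) = -28799/(45850 + 26741/32880) = -28799/1507574741/32880 = -28799*32880/1507574741 = -946911120/1507574741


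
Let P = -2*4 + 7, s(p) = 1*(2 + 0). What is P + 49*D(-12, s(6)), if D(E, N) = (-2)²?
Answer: 195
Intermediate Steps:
s(p) = 2 (s(p) = 1*2 = 2)
D(E, N) = 4
P = -1 (P = -8 + 7 = -1)
P + 49*D(-12, s(6)) = -1 + 49*4 = -1 + 196 = 195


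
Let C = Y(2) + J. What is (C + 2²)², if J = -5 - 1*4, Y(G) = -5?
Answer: 100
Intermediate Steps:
J = -9 (J = -5 - 4 = -9)
C = -14 (C = -5 - 9 = -14)
(C + 2²)² = (-14 + 2²)² = (-14 + 4)² = (-10)² = 100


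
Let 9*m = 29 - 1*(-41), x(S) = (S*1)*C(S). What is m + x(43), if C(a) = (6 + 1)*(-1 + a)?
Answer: 113848/9 ≈ 12650.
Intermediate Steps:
C(a) = -7 + 7*a (C(a) = 7*(-1 + a) = -7 + 7*a)
x(S) = S*(-7 + 7*S) (x(S) = (S*1)*(-7 + 7*S) = S*(-7 + 7*S))
m = 70/9 (m = (29 - 1*(-41))/9 = (29 + 41)/9 = (1/9)*70 = 70/9 ≈ 7.7778)
m + x(43) = 70/9 + 7*43*(-1 + 43) = 70/9 + 7*43*42 = 70/9 + 12642 = 113848/9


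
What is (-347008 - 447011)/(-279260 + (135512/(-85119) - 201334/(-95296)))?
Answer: 3220342648180128/1132606664478523 ≈ 2.8433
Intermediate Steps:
(-347008 - 447011)/(-279260 + (135512/(-85119) - 201334/(-95296))) = -794019/(-279260 + (135512*(-1/85119) - 201334*(-1/95296))) = -794019/(-279260 + (-135512/85119 + 100667/47648)) = -794019/(-279260 + 2111798597/4055750112) = -794019/(-1132606664478523/4055750112) = -794019*(-4055750112/1132606664478523) = 3220342648180128/1132606664478523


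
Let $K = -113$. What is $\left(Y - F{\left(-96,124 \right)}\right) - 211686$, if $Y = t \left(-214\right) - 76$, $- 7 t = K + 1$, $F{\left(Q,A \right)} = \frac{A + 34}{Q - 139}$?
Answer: $- \frac{50568552}{235} \approx -2.1519 \cdot 10^{5}$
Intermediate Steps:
$F{\left(Q,A \right)} = \frac{34 + A}{-139 + Q}$
$t = 16$ ($t = - \frac{-113 + 1}{7} = \left(- \frac{1}{7}\right) \left(-112\right) = 16$)
$Y = -3500$ ($Y = 16 \left(-214\right) - 76 = -3424 - 76 = -3500$)
$\left(Y - F{\left(-96,124 \right)}\right) - 211686 = \left(-3500 - \frac{34 + 124}{-139 - 96}\right) - 211686 = \left(-3500 - \frac{1}{-235} \cdot 158\right) - 211686 = \left(-3500 - \left(- \frac{1}{235}\right) 158\right) - 211686 = \left(-3500 - - \frac{158}{235}\right) - 211686 = \left(-3500 + \frac{158}{235}\right) - 211686 = - \frac{822342}{235} - 211686 = - \frac{50568552}{235}$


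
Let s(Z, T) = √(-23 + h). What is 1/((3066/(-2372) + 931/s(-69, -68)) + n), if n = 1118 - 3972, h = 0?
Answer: -92373591806/264972813836523 + 1309540876*I*√23/264972813836523 ≈ -0.00034862 + 2.3702e-5*I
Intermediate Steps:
n = -2854
s(Z, T) = I*√23 (s(Z, T) = √(-23 + 0) = √(-23) = I*√23)
1/((3066/(-2372) + 931/s(-69, -68)) + n) = 1/((3066/(-2372) + 931/((I*√23))) - 2854) = 1/((3066*(-1/2372) + 931*(-I*√23/23)) - 2854) = 1/((-1533/1186 - 931*I*√23/23) - 2854) = 1/(-3386377/1186 - 931*I*√23/23)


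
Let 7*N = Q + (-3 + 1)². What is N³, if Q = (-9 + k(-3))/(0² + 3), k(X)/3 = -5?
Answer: -64/343 ≈ -0.18659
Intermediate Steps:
k(X) = -15 (k(X) = 3*(-5) = -15)
Q = -8 (Q = (-9 - 15)/(0² + 3) = -24/(0 + 3) = -24/3 = -24*⅓ = -8)
N = -4/7 (N = (-8 + (-3 + 1)²)/7 = (-8 + (-2)²)/7 = (-8 + 4)/7 = (⅐)*(-4) = -4/7 ≈ -0.57143)
N³ = (-4/7)³ = -64/343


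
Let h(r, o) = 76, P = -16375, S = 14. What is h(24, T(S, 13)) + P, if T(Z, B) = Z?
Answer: -16299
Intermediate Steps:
h(24, T(S, 13)) + P = 76 - 16375 = -16299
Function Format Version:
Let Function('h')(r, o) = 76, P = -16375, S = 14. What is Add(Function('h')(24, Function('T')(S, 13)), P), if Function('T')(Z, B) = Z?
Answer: -16299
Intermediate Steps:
Add(Function('h')(24, Function('T')(S, 13)), P) = Add(76, -16375) = -16299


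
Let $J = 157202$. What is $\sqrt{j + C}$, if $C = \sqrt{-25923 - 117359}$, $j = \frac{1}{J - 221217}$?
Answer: $\frac{\sqrt{-64015 + 4097920225 i \sqrt{143282}}}{64015} \approx 13.757 + 13.757 i$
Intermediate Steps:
$j = - \frac{1}{64015}$ ($j = \frac{1}{157202 - 221217} = \frac{1}{-64015} = - \frac{1}{64015} \approx -1.5621 \cdot 10^{-5}$)
$C = i \sqrt{143282}$ ($C = \sqrt{-143282} = i \sqrt{143282} \approx 378.53 i$)
$\sqrt{j + C} = \sqrt{- \frac{1}{64015} + i \sqrt{143282}}$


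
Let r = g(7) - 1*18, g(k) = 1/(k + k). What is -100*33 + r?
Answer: -46451/14 ≈ -3317.9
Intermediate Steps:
g(k) = 1/(2*k)
r = -251/14 (r = (½)/7 - 1*18 = (½)*(⅐) - 18 = 1/14 - 18 = -251/14 ≈ -17.929)
-100*33 + r = -100*33 - 251/14 = -3300 - 251/14 = -46451/14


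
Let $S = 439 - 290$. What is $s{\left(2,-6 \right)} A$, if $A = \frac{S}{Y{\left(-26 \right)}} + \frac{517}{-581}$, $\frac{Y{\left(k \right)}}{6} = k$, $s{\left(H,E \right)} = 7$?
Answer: $- \frac{167221}{12948} \approx -12.915$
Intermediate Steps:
$S = 149$
$Y{\left(k \right)} = 6 k$
$A = - \frac{167221}{90636}$ ($A = \frac{149}{6 \left(-26\right)} + \frac{517}{-581} = \frac{149}{-156} + 517 \left(- \frac{1}{581}\right) = 149 \left(- \frac{1}{156}\right) - \frac{517}{581} = - \frac{149}{156} - \frac{517}{581} = - \frac{167221}{90636} \approx -1.845$)
$s{\left(2,-6 \right)} A = 7 \left(- \frac{167221}{90636}\right) = - \frac{167221}{12948}$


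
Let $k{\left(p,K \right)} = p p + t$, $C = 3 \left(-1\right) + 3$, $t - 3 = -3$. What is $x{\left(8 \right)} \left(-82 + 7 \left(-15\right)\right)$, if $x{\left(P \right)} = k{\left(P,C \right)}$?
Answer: $-11968$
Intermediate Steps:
$t = 0$ ($t = 3 - 3 = 0$)
$C = 0$ ($C = -3 + 3 = 0$)
$k{\left(p,K \right)} = p^{2}$ ($k{\left(p,K \right)} = p p + 0 = p^{2} + 0 = p^{2}$)
$x{\left(P \right)} = P^{2}$
$x{\left(8 \right)} \left(-82 + 7 \left(-15\right)\right) = 8^{2} \left(-82 + 7 \left(-15\right)\right) = 64 \left(-82 - 105\right) = 64 \left(-187\right) = -11968$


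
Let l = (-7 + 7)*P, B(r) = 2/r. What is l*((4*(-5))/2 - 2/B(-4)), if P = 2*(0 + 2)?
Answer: 0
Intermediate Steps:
P = 4 (P = 2*2 = 4)
l = 0 (l = (-7 + 7)*4 = 0*4 = 0)
l*((4*(-5))/2 - 2/B(-4)) = 0*((4*(-5))/2 - 2/(2/(-4))) = 0*(-20*1/2 - 2/(2*(-1/4))) = 0*(-10 - 2/(-1/2)) = 0*(-10 - 2*(-2)) = 0*(-10 + 4) = 0*(-6) = 0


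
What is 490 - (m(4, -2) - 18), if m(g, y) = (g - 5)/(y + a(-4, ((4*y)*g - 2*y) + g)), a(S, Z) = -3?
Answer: 2539/5 ≈ 507.80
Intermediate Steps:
m(g, y) = (-5 + g)/(-3 + y) (m(g, y) = (g - 5)/(y - 3) = (-5 + g)/(-3 + y))
490 - (m(4, -2) - 18) = 490 - ((-5 + 4)/(-3 - 2) - 18) = 490 - (-1/(-5) - 18) = 490 - (-⅕*(-1) - 18) = 490 - (⅕ - 18) = 490 - 1*(-89/5) = 490 + 89/5 = 2539/5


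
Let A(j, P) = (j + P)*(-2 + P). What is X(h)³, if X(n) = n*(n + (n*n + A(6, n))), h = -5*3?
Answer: -161433496125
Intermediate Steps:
A(j, P) = (-2 + P)*(P + j) (A(j, P) = (P + j)*(-2 + P) = (-2 + P)*(P + j))
h = -15
X(n) = n*(-12 + 2*n² + 5*n) (X(n) = n*(n + (n*n + (n² - 2*n - 2*6 + n*6))) = n*(n + (n² + (n² - 2*n - 12 + 6*n))) = n*(n + (n² + (-12 + n² + 4*n))) = n*(n + (-12 + 2*n² + 4*n)) = n*(-12 + 2*n² + 5*n))
X(h)³ = (-15*(-12 + 2*(-15)² + 5*(-15)))³ = (-15*(-12 + 2*225 - 75))³ = (-15*(-12 + 450 - 75))³ = (-15*363)³ = (-5445)³ = -161433496125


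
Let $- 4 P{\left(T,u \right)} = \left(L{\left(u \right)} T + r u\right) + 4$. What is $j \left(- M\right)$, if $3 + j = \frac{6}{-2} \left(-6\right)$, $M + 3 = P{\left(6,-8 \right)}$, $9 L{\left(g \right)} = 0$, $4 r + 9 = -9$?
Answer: $195$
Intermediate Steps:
$r = - \frac{9}{2}$ ($r = - \frac{9}{4} + \frac{1}{4} \left(-9\right) = - \frac{9}{4} - \frac{9}{4} = - \frac{9}{2} \approx -4.5$)
$L{\left(g \right)} = 0$ ($L{\left(g \right)} = \frac{1}{9} \cdot 0 = 0$)
$P{\left(T,u \right)} = -1 + \frac{9 u}{8}$ ($P{\left(T,u \right)} = - \frac{\left(0 T - \frac{9 u}{2}\right) + 4}{4} = - \frac{\left(0 - \frac{9 u}{2}\right) + 4}{4} = - \frac{- \frac{9 u}{2} + 4}{4} = - \frac{4 - \frac{9 u}{2}}{4} = -1 + \frac{9 u}{8}$)
$M = -13$ ($M = -3 + \left(-1 + \frac{9}{8} \left(-8\right)\right) = -3 - 10 = -13$)
$j = 15$ ($j = -3 + \frac{6}{-2} \left(-6\right) = -3 + 6 \left(- \frac{1}{2}\right) \left(-6\right) = -3 - -18 = -3 + 18 = 15$)
$j \left(- M\right) = 15 \left(\left(-1\right) \left(-13\right)\right) = 15 \cdot 13 = 195$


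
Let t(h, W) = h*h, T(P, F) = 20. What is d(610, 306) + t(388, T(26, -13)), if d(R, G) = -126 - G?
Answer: 150112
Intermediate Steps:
t(h, W) = h²
d(610, 306) + t(388, T(26, -13)) = (-126 - 1*306) + 388² = (-126 - 306) + 150544 = -432 + 150544 = 150112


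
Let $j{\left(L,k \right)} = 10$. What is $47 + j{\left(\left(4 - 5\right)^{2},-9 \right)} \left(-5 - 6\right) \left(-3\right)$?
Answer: $377$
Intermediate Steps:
$47 + j{\left(\left(4 - 5\right)^{2},-9 \right)} \left(-5 - 6\right) \left(-3\right) = 47 + 10 \left(-5 - 6\right) \left(-3\right) = 47 + 10 \left(\left(-11\right) \left(-3\right)\right) = 47 + 10 \cdot 33 = 47 + 330 = 377$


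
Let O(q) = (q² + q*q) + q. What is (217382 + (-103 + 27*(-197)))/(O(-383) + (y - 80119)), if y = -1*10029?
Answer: 211960/202847 ≈ 1.0449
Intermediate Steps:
y = -10029
O(q) = q + 2*q² (O(q) = (q² + q²) + q = 2*q² + q = q + 2*q²)
(217382 + (-103 + 27*(-197)))/(O(-383) + (y - 80119)) = (217382 + (-103 + 27*(-197)))/(-383*(1 + 2*(-383)) + (-10029 - 80119)) = (217382 + (-103 - 5319))/(-383*(1 - 766) - 90148) = (217382 - 5422)/(-383*(-765) - 90148) = 211960/(292995 - 90148) = 211960/202847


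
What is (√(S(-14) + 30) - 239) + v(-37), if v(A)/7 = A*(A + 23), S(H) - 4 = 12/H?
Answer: 3387 + 2*√406/7 ≈ 3392.8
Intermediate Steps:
S(H) = 4 + 12/H
v(A) = 7*A*(23 + A) (v(A) = 7*(A*(A + 23)) = 7*(A*(23 + A)) = 7*A*(23 + A))
(√(S(-14) + 30) - 239) + v(-37) = (√((4 + 12/(-14)) + 30) - 239) + 7*(-37)*(23 - 37) = (√((4 + 12*(-1/14)) + 30) - 239) + 7*(-37)*(-14) = (√((4 - 6/7) + 30) - 239) + 3626 = (√(22/7 + 30) - 239) + 3626 = (√(232/7) - 239) + 3626 = (2*√406/7 - 239) + 3626 = (-239 + 2*√406/7) + 3626 = 3387 + 2*√406/7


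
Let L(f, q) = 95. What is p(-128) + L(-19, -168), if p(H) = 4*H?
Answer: -417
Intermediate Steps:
p(-128) + L(-19, -168) = 4*(-128) + 95 = -512 + 95 = -417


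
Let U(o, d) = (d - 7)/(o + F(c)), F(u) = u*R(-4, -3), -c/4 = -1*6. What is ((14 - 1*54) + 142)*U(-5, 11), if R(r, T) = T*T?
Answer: 408/211 ≈ 1.9336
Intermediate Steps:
R(r, T) = T²
c = 24 (c = -(-4)*6 = -4*(-6) = 24)
F(u) = 9*u (F(u) = u*(-3)² = u*9 = 9*u)
U(o, d) = (-7 + d)/(216 + o) (U(o, d) = (d - 7)/(o + 9*24) = (-7 + d)/(o + 216) = (-7 + d)/(216 + o))
((14 - 1*54) + 142)*U(-5, 11) = ((14 - 1*54) + 142)*((-7 + 11)/(216 - 5)) = ((14 - 54) + 142)*(4/211) = (-40 + 142)*((1/211)*4) = 102*(4/211) = 408/211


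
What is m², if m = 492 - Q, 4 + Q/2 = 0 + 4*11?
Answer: 169744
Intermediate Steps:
Q = 80 (Q = -8 + 2*(0 + 4*11) = -8 + 2*(0 + 44) = -8 + 2*44 = -8 + 88 = 80)
m = 412 (m = 492 - 1*80 = 492 - 80 = 412)
m² = 412² = 169744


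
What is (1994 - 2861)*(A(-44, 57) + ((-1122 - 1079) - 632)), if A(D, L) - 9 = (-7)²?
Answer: 2405925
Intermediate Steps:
A(D, L) = 58 (A(D, L) = 9 + (-7)² = 9 + 49 = 58)
(1994 - 2861)*(A(-44, 57) + ((-1122 - 1079) - 632)) = (1994 - 2861)*(58 + ((-1122 - 1079) - 632)) = -867*(58 + (-2201 - 632)) = -867*(58 - 2833) = -867*(-2775) = 2405925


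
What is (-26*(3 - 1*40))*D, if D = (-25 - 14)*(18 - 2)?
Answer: -600288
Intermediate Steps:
D = -624 (D = -39*16 = -624)
(-26*(3 - 1*40))*D = -26*(3 - 1*40)*(-624) = -26*(3 - 40)*(-624) = -26*(-37)*(-624) = 962*(-624) = -600288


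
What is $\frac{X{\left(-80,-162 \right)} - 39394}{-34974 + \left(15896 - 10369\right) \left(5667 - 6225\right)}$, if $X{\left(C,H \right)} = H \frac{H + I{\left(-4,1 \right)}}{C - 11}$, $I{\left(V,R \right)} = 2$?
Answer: $\frac{1805387}{141916320} \approx 0.012721$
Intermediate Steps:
$X{\left(C,H \right)} = \frac{H \left(2 + H\right)}{-11 + C}$ ($X{\left(C,H \right)} = H \frac{H + 2}{C - 11} = H \frac{2 + H}{-11 + C} = \frac{H \left(2 + H\right)}{-11 + C}$)
$\frac{X{\left(-80,-162 \right)} - 39394}{-34974 + \left(15896 - 10369\right) \left(5667 - 6225\right)} = \frac{- \frac{162 \left(2 - 162\right)}{-11 - 80} - 39394}{-34974 + \left(15896 - 10369\right) \left(5667 - 6225\right)} = \frac{\left(-162\right) \frac{1}{-91} \left(-160\right) - 39394}{-34974 + \left(15896 - 10369\right) \left(-558\right)} = \frac{\left(-162\right) \left(- \frac{1}{91}\right) \left(-160\right) - 39394}{-34974 + 5527 \left(-558\right)} = \frac{- \frac{25920}{91} - 39394}{-34974 - 3084066} = - \frac{3610774}{91 \left(-3119040\right)} = \left(- \frac{3610774}{91}\right) \left(- \frac{1}{3119040}\right) = \frac{1805387}{141916320}$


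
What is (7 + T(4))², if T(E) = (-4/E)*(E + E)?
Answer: 1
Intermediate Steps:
T(E) = -8 (T(E) = (-4/E)*(2*E) = -8)
(7 + T(4))² = (7 - 8)² = (-1)² = 1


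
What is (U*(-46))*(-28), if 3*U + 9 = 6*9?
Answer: 19320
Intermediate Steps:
U = 15 (U = -3 + (6*9)/3 = -3 + (1/3)*54 = -3 + 18 = 15)
(U*(-46))*(-28) = (15*(-46))*(-28) = -690*(-28) = 19320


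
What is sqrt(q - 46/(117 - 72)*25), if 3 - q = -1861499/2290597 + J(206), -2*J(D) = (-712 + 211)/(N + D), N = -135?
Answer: I*sqrt(24062455429331853302)/975794322 ≈ 5.027*I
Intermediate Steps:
J(D) = 501/(2*(-135 + D)) (J(D) = -(-712 + 211)/(2*(-135 + D)) = -(-501)/(2*(-135 + D)) = 501/(2*(-135 + D)))
q = 92538083/325264774 (q = 3 - (-1861499/2290597 + 501/(2*(-135 + 206))) = 3 - (-1861499*1/2290597 + (501/2)/71) = 3 - (-1861499/2290597 + (501/2)*(1/71)) = 3 - (-1861499/2290597 + 501/142) = 3 - 1*883256239/325264774 = 3 - 883256239/325264774 = 92538083/325264774 ≈ 0.28450)
sqrt(q - 46/(117 - 72)*25) = sqrt(92538083/325264774 - 46/(117 - 72)*25) = sqrt(92538083/325264774 - 46/45*25) = sqrt(92538083/325264774 - 230/9) = sqrt(-73978055273/2927382966) = I*sqrt(24062455429331853302)/975794322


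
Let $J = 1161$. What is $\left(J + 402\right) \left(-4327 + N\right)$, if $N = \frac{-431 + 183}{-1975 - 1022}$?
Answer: $- \frac{6756208691}{999} \approx -6.763 \cdot 10^{6}$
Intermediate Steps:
$N = \frac{248}{2997}$ ($N = - \frac{248}{-2997} = \left(-248\right) \left(- \frac{1}{2997}\right) = \frac{248}{2997} \approx 0.082749$)
$\left(J + 402\right) \left(-4327 + N\right) = \left(1161 + 402\right) \left(-4327 + \frac{248}{2997}\right) = 1563 \left(- \frac{12967771}{2997}\right) = - \frac{6756208691}{999}$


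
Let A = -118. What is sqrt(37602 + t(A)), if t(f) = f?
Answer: 2*sqrt(9371) ≈ 193.61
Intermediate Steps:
sqrt(37602 + t(A)) = sqrt(37602 - 118) = sqrt(37484) = 2*sqrt(9371)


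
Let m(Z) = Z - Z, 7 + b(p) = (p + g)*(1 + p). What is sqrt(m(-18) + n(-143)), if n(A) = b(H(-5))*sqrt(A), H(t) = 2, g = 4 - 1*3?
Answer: 143**(1/4)*(1 + I) ≈ 3.4581 + 3.4581*I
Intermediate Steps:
g = 1 (g = 4 - 3 = 1)
b(p) = -7 + (1 + p)**2 (b(p) = -7 + (p + 1)*(1 + p) = -7 + (1 + p)*(1 + p) = -7 + (1 + p)**2)
n(A) = 2*sqrt(A) (n(A) = (-6 + 2**2 + 2*2)*sqrt(A) = (-6 + 4 + 4)*sqrt(A) = 2*sqrt(A))
m(Z) = 0
sqrt(m(-18) + n(-143)) = sqrt(0 + 2*sqrt(-143)) = sqrt(0 + 2*(I*sqrt(143))) = sqrt(0 + 2*I*sqrt(143)) = sqrt(2*I*sqrt(143)) = sqrt(2)*143**(1/4)*sqrt(I)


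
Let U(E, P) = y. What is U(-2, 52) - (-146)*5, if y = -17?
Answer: 713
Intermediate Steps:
U(E, P) = -17
U(-2, 52) - (-146)*5 = -17 - (-146)*5 = -17 - 1*(-730) = -17 + 730 = 713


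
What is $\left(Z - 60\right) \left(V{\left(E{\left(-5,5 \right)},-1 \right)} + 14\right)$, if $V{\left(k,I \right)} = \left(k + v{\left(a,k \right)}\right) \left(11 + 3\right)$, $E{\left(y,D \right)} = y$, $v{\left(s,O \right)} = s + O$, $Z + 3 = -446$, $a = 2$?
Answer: $49882$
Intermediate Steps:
$Z = -449$ ($Z = -3 - 446 = -449$)
$v{\left(s,O \right)} = O + s$
$V{\left(k,I \right)} = 28 + 28 k$ ($V{\left(k,I \right)} = \left(k + \left(k + 2\right)\right) \left(11 + 3\right) = \left(k + \left(2 + k\right)\right) 14 = \left(2 + 2 k\right) 14 = 28 + 28 k$)
$\left(Z - 60\right) \left(V{\left(E{\left(-5,5 \right)},-1 \right)} + 14\right) = \left(-449 - 60\right) \left(\left(28 + 28 \left(-5\right)\right) + 14\right) = - 509 \left(\left(28 - 140\right) + 14\right) = - 509 \left(-112 + 14\right) = \left(-509\right) \left(-98\right) = 49882$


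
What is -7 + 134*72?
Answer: 9641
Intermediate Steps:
-7 + 134*72 = -7 + 9648 = 9641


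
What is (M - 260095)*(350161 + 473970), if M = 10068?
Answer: -206055001537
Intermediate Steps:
(M - 260095)*(350161 + 473970) = (10068 - 260095)*(350161 + 473970) = -250027*824131 = -206055001537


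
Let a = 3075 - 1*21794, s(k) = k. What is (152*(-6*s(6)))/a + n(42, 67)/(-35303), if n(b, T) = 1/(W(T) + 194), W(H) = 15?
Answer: 40374186625/138114903113 ≈ 0.29232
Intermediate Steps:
a = -18719 (a = 3075 - 21794 = -18719)
n(b, T) = 1/209 (n(b, T) = 1/(15 + 194) = 1/209)
(152*(-6*s(6)))/a + n(42, 67)/(-35303) = (152*(-6*6))/(-18719) + (1/209)/(-35303) = (152*(-36))*(-1/18719) + (1/209)*(-1/35303) = -5472*(-1/18719) - 1/7378327 = 5472/18719 - 1/7378327 = 40374186625/138114903113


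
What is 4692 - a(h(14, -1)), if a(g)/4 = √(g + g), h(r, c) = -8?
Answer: 4692 - 16*I ≈ 4692.0 - 16.0*I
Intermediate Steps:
a(g) = 4*√2*√g (a(g) = 4*√(g + g) = 4*√(2*g) = 4*(√2*√g) = 4*√2*√g)
4692 - a(h(14, -1)) = 4692 - 4*√2*√(-8) = 4692 - 4*√2*2*I*√2 = 4692 - 16*I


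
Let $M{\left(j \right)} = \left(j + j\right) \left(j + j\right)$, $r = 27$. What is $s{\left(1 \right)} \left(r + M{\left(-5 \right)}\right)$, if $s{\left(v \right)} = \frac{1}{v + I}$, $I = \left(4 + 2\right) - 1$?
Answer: $\frac{127}{6} \approx 21.167$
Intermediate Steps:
$I = 5$ ($I = 6 - 1 = 5$)
$M{\left(j \right)} = 4 j^{2}$ ($M{\left(j \right)} = 2 j 2 j = 4 j^{2}$)
$s{\left(v \right)} = \frac{1}{5 + v}$ ($s{\left(v \right)} = \frac{1}{v + 5} = \frac{1}{5 + v}$)
$s{\left(1 \right)} \left(r + M{\left(-5 \right)}\right) = \frac{27 + 4 \left(-5\right)^{2}}{5 + 1} = \frac{27 + 4 \cdot 25}{6} = \frac{27 + 100}{6} = \frac{1}{6} \cdot 127 = \frac{127}{6}$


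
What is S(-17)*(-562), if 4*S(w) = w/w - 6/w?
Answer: -6463/34 ≈ -190.09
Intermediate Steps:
S(w) = ¼ - 3/(2*w) (S(w) = (w/w - 6/w)/4 = (1 - 6/w)/4 = ¼ - 3/(2*w))
S(-17)*(-562) = ((¼)*(-6 - 17)/(-17))*(-562) = ((¼)*(-1/17)*(-23))*(-562) = (23/68)*(-562) = -6463/34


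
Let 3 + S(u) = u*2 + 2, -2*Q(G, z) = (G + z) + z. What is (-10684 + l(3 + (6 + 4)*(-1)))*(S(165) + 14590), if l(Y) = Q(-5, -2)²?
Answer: -636369945/4 ≈ -1.5909e+8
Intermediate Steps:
Q(G, z) = -z - G/2 (Q(G, z) = -((G + z) + z)/2 = -(G + 2*z)/2 = -z - G/2)
l(Y) = 81/4 (l(Y) = (-1*(-2) - ½*(-5))² = (2 + 5/2)² = (9/2)² = 81/4)
S(u) = -1 + 2*u (S(u) = -3 + (u*2 + 2) = -3 + (2*u + 2) = -3 + (2 + 2*u) = -1 + 2*u)
(-10684 + l(3 + (6 + 4)*(-1)))*(S(165) + 14590) = (-10684 + 81/4)*((-1 + 2*165) + 14590) = -42655*((-1 + 330) + 14590)/4 = -42655*(329 + 14590)/4 = -42655/4*14919 = -636369945/4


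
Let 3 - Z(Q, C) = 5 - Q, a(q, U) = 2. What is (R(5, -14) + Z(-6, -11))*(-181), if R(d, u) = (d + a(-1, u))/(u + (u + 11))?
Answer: 25883/17 ≈ 1522.5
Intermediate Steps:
Z(Q, C) = -2 + Q (Z(Q, C) = 3 - (5 - Q) = 3 + (-5 + Q) = -2 + Q)
R(d, u) = (2 + d)/(11 + 2*u) (R(d, u) = (d + 2)/(u + (u + 11)) = (2 + d)/(u + (11 + u)) = (2 + d)/(11 + 2*u))
(R(5, -14) + Z(-6, -11))*(-181) = ((2 + 5)/(11 + 2*(-14)) + (-2 - 6))*(-181) = (7/(11 - 28) - 8)*(-181) = (7/(-17) - 8)*(-181) = (-1/17*7 - 8)*(-181) = (-7/17 - 8)*(-181) = -143/17*(-181) = 25883/17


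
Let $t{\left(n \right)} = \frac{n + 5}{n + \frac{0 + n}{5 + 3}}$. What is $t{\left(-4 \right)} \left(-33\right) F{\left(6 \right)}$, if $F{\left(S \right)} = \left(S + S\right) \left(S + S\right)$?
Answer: $1056$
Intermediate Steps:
$t{\left(n \right)} = \frac{8 \left(5 + n\right)}{9 n}$ ($t{\left(n \right)} = \frac{5 + n}{n + \frac{n}{8}} = \frac{5 + n}{\frac{9}{8} n} = \left(5 + n\right) \frac{8}{9 n} = \frac{8 \left(5 + n\right)}{9 n}$)
$F{\left(S \right)} = 4 S^{2}$ ($F{\left(S \right)} = 2 S 2 S = 4 S^{2}$)
$t{\left(-4 \right)} \left(-33\right) F{\left(6 \right)} = \frac{8 \left(5 - 4\right)}{9 \left(-4\right)} \left(-33\right) 4 \cdot 6^{2} = \frac{8}{9} \left(- \frac{1}{4}\right) 1 \left(-33\right) 4 \cdot 36 = \left(- \frac{2}{9}\right) \left(-33\right) 144 = \frac{22}{3} \cdot 144 = 1056$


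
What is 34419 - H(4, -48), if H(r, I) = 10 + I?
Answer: 34457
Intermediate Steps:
34419 - H(4, -48) = 34419 - (10 - 48) = 34419 - 1*(-38) = 34419 + 38 = 34457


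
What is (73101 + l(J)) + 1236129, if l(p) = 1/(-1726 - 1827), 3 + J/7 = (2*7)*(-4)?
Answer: 4651694189/3553 ≈ 1.3092e+6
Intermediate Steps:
J = -413 (J = -21 + 7*((2*7)*(-4)) = -21 + 7*(14*(-4)) = -21 + 7*(-56) = -21 - 392 = -413)
l(p) = -1/3553 (l(p) = 1/(-3553) = -1/3553)
(73101 + l(J)) + 1236129 = (73101 - 1/3553) + 1236129 = 259727852/3553 + 1236129 = 4651694189/3553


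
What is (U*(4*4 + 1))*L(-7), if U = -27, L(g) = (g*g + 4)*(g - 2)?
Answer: 218943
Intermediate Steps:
L(g) = (-2 + g)*(4 + g²) (L(g) = (g² + 4)*(-2 + g) = (4 + g²)*(-2 + g) = (-2 + g)*(4 + g²))
(U*(4*4 + 1))*L(-7) = (-27*(4*4 + 1))*(-8 + (-7)³ - 2*(-7)² + 4*(-7)) = (-27*(16 + 1))*(-8 - 343 - 2*49 - 28) = (-27*17)*(-8 - 343 - 98 - 28) = -459*(-477) = 218943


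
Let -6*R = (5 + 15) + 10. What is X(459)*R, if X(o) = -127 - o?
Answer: 2930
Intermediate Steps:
R = -5 (R = -((5 + 15) + 10)/6 = -(20 + 10)/6 = -⅙*30 = -5)
X(459)*R = (-127 - 1*459)*(-5) = (-127 - 459)*(-5) = -586*(-5) = 2930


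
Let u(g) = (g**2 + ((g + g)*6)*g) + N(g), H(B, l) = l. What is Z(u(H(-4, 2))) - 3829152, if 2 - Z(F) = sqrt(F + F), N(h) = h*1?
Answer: -3829150 - 6*sqrt(3) ≈ -3.8292e+6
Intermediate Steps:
N(h) = h
u(g) = g + 13*g**2 (u(g) = (g**2 + ((g + g)*6)*g) + g = (g**2 + ((2*g)*6)*g) + g = (g**2 + (12*g)*g) + g = (g**2 + 12*g**2) + g = 13*g**2 + g = g + 13*g**2)
Z(F) = 2 - sqrt(2)*sqrt(F) (Z(F) = 2 - sqrt(F + F) = 2 - sqrt(2*F) = 2 - sqrt(2)*sqrt(F))
Z(u(H(-4, 2))) - 3829152 = (2 - sqrt(2)*sqrt(2*(1 + 13*2))) - 3829152 = (2 - sqrt(2)*sqrt(2*(1 + 26))) - 3829152 = (2 - sqrt(2)*sqrt(2*27)) - 3829152 = (2 - sqrt(2)*sqrt(54)) - 3829152 = (2 - sqrt(2)*3*sqrt(6)) - 3829152 = (2 - 6*sqrt(3)) - 3829152 = -3829150 - 6*sqrt(3)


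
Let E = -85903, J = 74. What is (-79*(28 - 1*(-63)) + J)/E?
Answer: 7115/85903 ≈ 0.082826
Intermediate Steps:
(-79*(28 - 1*(-63)) + J)/E = (-79*(28 - 1*(-63)) + 74)/(-85903) = (-79*(28 + 63) + 74)*(-1/85903) = (-79*91 + 74)*(-1/85903) = (-7189 + 74)*(-1/85903) = -7115*(-1/85903) = 7115/85903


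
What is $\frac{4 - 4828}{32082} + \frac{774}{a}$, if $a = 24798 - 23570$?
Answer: $\frac{1575633}{3283058} \approx 0.47993$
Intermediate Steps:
$a = 1228$
$\frac{4 - 4828}{32082} + \frac{774}{a} = \frac{4 - 4828}{32082} + \frac{774}{1228} = \left(4 - 4828\right) \frac{1}{32082} + 774 \cdot \frac{1}{1228} = \left(-4824\right) \frac{1}{32082} + \frac{387}{614} = - \frac{804}{5347} + \frac{387}{614} = \frac{1575633}{3283058}$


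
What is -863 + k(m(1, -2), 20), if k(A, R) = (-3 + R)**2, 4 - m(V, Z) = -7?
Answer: -574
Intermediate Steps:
m(V, Z) = 11 (m(V, Z) = 4 - 1*(-7) = 4 + 7 = 11)
-863 + k(m(1, -2), 20) = -863 + (-3 + 20)**2 = -863 + 17**2 = -863 + 289 = -574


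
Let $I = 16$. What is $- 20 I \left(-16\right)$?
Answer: $5120$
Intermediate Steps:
$- 20 I \left(-16\right) = \left(-20\right) 16 \left(-16\right) = \left(-320\right) \left(-16\right) = 5120$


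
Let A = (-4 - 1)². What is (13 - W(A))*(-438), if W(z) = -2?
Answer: -6570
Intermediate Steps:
A = 25 (A = (-5)² = 25)
(13 - W(A))*(-438) = (13 - 1*(-2))*(-438) = (13 + 2)*(-438) = 15*(-438) = -6570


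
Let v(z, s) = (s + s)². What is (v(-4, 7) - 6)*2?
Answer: 380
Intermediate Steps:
v(z, s) = 4*s² (v(z, s) = (2*s)² = 4*s²)
(v(-4, 7) - 6)*2 = (4*7² - 6)*2 = (4*49 - 6)*2 = (196 - 6)*2 = 190*2 = 380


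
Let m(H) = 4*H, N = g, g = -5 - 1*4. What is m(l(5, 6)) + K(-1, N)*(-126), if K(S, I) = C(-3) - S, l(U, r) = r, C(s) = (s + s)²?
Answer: -4638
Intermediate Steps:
C(s) = 4*s² (C(s) = (2*s)² = 4*s²)
g = -9 (g = -5 - 4 = -9)
N = -9
K(S, I) = 36 - S (K(S, I) = 4*(-3)² - S = 4*9 - S = 36 - S)
m(l(5, 6)) + K(-1, N)*(-126) = 4*6 + (36 - 1*(-1))*(-126) = 24 + (36 + 1)*(-126) = 24 + 37*(-126) = 24 - 4662 = -4638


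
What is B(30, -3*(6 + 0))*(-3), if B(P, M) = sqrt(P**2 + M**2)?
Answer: -18*sqrt(34) ≈ -104.96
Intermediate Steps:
B(P, M) = sqrt(M**2 + P**2)
B(30, -3*(6 + 0))*(-3) = sqrt((-3*(6 + 0))**2 + 30**2)*(-3) = sqrt((-3*6)**2 + 900)*(-3) = sqrt((-18)**2 + 900)*(-3) = sqrt(324 + 900)*(-3) = sqrt(1224)*(-3) = (6*sqrt(34))*(-3) = -18*sqrt(34)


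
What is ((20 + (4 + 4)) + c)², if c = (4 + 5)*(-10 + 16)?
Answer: 6724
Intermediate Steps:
c = 54 (c = 9*6 = 54)
((20 + (4 + 4)) + c)² = ((20 + (4 + 4)) + 54)² = ((20 + 8) + 54)² = (28 + 54)² = 82² = 6724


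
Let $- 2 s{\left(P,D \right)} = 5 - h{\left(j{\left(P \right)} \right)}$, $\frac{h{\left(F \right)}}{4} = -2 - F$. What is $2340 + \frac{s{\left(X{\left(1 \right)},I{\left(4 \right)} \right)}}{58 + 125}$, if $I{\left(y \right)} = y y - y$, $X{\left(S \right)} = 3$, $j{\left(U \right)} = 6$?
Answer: $\frac{856403}{366} \approx 2339.9$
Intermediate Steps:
$h{\left(F \right)} = -8 - 4 F$ ($h{\left(F \right)} = 4 \left(-2 - F\right) = -8 - 4 F$)
$I{\left(y \right)} = y^{2} - y$
$s{\left(P,D \right)} = - \frac{37}{2}$ ($s{\left(P,D \right)} = - \frac{5 - \left(-8 - 24\right)}{2} = - \frac{5 - -32}{2} = - \frac{5 + 32}{2} = \left(- \frac{1}{2}\right) 37 = - \frac{37}{2}$)
$2340 + \frac{s{\left(X{\left(1 \right)},I{\left(4 \right)} \right)}}{58 + 125} = 2340 + \frac{1}{58 + 125} \left(- \frac{37}{2}\right) = 2340 + \frac{1}{183} \left(- \frac{37}{2}\right) = 2340 - \frac{37}{366} = \frac{856403}{366}$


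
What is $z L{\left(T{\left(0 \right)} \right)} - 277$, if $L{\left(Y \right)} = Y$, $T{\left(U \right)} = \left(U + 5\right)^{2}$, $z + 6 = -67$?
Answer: $-2102$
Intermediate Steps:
$z = -73$ ($z = -6 - 67 = -73$)
$T{\left(U \right)} = \left(5 + U\right)^{2}$
$z L{\left(T{\left(0 \right)} \right)} - 277 = - 73 \left(5 + 0\right)^{2} - 277 = - 73 \cdot 5^{2} - 277 = \left(-73\right) 25 - 277 = -1825 - 277 = -2102$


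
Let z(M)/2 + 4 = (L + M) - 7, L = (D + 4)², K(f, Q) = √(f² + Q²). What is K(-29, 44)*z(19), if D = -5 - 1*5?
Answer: 88*√2777 ≈ 4637.4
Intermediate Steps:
D = -10 (D = -5 - 5 = -10)
K(f, Q) = √(Q² + f²)
L = 36 (L = (-10 + 4)² = (-6)² = 36)
z(M) = 50 + 2*M (z(M) = -8 + 2*((36 + M) - 7) = -8 + 2*(29 + M) = -8 + (58 + 2*M) = 50 + 2*M)
K(-29, 44)*z(19) = √(44² + (-29)²)*(50 + 2*19) = √(1936 + 841)*(50 + 38) = √2777*88 = 88*√2777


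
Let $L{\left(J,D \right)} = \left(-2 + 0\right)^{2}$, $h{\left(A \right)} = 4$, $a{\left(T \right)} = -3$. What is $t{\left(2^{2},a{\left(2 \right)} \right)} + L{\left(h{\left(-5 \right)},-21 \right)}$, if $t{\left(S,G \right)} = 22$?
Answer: $26$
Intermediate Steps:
$L{\left(J,D \right)} = 4$ ($L{\left(J,D \right)} = \left(-2\right)^{2} = 4$)
$t{\left(2^{2},a{\left(2 \right)} \right)} + L{\left(h{\left(-5 \right)},-21 \right)} = 22 + 4 = 26$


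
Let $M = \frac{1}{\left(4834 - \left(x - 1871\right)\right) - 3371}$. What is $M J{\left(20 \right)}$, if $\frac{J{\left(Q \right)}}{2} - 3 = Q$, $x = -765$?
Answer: $\frac{46}{4099} \approx 0.011222$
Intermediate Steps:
$J{\left(Q \right)} = 6 + 2 Q$
$M = \frac{1}{4099}$ ($M = \frac{1}{\left(4834 - \left(-765 - 1871\right)\right) - 3371} = \frac{1}{\left(4834 - -2636\right) - 3371} = \frac{1}{\left(4834 + 2636\right) - 3371} = \frac{1}{7470 - 3371} = \frac{1}{4099} \approx 0.00024396$)
$M J{\left(20 \right)} = \frac{6 + 2 \cdot 20}{4099} = \frac{6 + 40}{4099} = \frac{1}{4099} \cdot 46 = \frac{46}{4099}$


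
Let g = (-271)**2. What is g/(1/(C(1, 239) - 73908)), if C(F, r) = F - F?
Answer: -5427877428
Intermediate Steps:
g = 73441
C(F, r) = 0
g/(1/(C(1, 239) - 73908)) = 73441/(1/(0 - 73908)) = 73441/(1/(-73908)) = 73441/(-1/73908) = 73441*(-73908) = -5427877428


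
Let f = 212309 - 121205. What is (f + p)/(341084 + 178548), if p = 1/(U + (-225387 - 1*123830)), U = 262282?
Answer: 7920126239/45174207920 ≈ 0.17532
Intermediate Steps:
f = 91104
p = -1/86935 (p = 1/(262282 + (-225387 - 1*123830)) = 1/(262282 + (-225387 - 123830)) = 1/(262282 - 349217) = 1/(-86935) = -1/86935 ≈ -1.1503e-5)
(f + p)/(341084 + 178548) = (91104 - 1/86935)/(341084 + 178548) = (7920126239/86935)/519632 = (7920126239/86935)*(1/519632) = 7920126239/45174207920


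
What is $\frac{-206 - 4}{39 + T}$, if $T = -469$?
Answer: $\frac{21}{43} \approx 0.48837$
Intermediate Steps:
$\frac{-206 - 4}{39 + T} = \frac{-206 - 4}{39 - 469} = - \frac{210}{-430} = \left(-210\right) \left(- \frac{1}{430}\right) = \frac{21}{43}$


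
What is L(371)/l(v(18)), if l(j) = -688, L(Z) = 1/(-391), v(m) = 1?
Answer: 1/269008 ≈ 3.7174e-6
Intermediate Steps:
L(Z) = -1/391
L(371)/l(v(18)) = -1/391/(-688) = -1/391*(-1/688) = 1/269008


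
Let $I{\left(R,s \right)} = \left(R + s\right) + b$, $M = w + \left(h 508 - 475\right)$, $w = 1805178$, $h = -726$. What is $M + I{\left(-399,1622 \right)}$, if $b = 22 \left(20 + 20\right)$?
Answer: $1437998$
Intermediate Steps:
$b = 880$ ($b = 22 \cdot 40 = 880$)
$M = 1435895$ ($M = 1805178 - 369283 = 1435895$)
$I{\left(R,s \right)} = 880 + R + s$ ($I{\left(R,s \right)} = \left(R + s\right) + 880 = 880 + R + s$)
$M + I{\left(-399,1622 \right)} = 1435895 + \left(880 - 399 + 1622\right) = 1435895 + 2103 = 1437998$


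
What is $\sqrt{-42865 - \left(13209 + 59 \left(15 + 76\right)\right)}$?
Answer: $3 i \sqrt{6827} \approx 247.88 i$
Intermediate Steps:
$\sqrt{-42865 - \left(13209 + 59 \left(15 + 76\right)\right)} = \sqrt{-42865 - \left(13209 + 59 \cdot 91\right)} = \sqrt{-42865 - 18578} = \sqrt{-61443} = 3 i \sqrt{6827}$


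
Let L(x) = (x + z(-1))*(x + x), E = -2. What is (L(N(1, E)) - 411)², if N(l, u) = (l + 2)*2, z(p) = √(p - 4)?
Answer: 114201 - 8136*I*√5 ≈ 1.142e+5 - 18193.0*I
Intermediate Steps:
z(p) = √(-4 + p)
N(l, u) = 4 + 2*l (N(l, u) = (2 + l)*2 = 4 + 2*l)
L(x) = 2*x*(x + I*√5) (L(x) = (x + √(-4 - 1))*(x + x) = (x + √(-5))*(2*x) = (x + I*√5)*(2*x) = 2*x*(x + I*√5))
(L(N(1, E)) - 411)² = (2*(4 + 2*1)*((4 + 2*1) + I*√5) - 411)² = (2*(4 + 2)*((4 + 2) + I*√5) - 411)² = (2*6*(6 + I*√5) - 411)² = ((72 + 12*I*√5) - 411)² = (-339 + 12*I*√5)²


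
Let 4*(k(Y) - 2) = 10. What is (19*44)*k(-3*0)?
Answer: 3762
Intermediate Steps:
k(Y) = 9/2 (k(Y) = 2 + (1/4)*10 = 2 + 5/2 = 9/2)
(19*44)*k(-3*0) = (19*44)*(9/2) = 836*(9/2) = 3762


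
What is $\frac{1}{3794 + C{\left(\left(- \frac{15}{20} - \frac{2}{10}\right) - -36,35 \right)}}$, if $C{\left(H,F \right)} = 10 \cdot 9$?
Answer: $\frac{1}{3884} \approx 0.00025747$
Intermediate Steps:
$C{\left(H,F \right)} = 90$
$\frac{1}{3794 + C{\left(\left(- \frac{15}{20} - \frac{2}{10}\right) - -36,35 \right)}} = \frac{1}{3794 + 90} = \frac{1}{3884}$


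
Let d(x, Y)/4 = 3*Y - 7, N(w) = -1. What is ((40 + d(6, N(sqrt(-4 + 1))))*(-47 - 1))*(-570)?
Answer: 0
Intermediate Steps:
d(x, Y) = -28 + 12*Y (d(x, Y) = 4*(3*Y - 7) = 4*(-7 + 3*Y) = -28 + 12*Y)
((40 + d(6, N(sqrt(-4 + 1))))*(-47 - 1))*(-570) = ((40 + (-28 + 12*(-1)))*(-47 - 1))*(-570) = ((40 + (-28 - 12))*(-48))*(-570) = ((40 - 40)*(-48))*(-570) = (0*(-48))*(-570) = 0*(-570) = 0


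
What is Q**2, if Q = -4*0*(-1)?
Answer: 0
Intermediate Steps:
Q = 0 (Q = 0*(-1) = 0)
Q**2 = 0**2 = 0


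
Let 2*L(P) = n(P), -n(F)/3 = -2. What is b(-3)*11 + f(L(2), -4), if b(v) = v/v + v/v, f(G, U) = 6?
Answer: 28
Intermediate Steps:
n(F) = 6 (n(F) = -3*(-2) = 6)
L(P) = 3 (L(P) = (½)*6 = 3)
b(v) = 2 (b(v) = 1 + 1 = 2)
b(-3)*11 + f(L(2), -4) = 2*11 + 6 = 22 + 6 = 28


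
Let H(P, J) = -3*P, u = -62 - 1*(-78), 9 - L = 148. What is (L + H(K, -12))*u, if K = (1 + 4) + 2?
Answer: -2560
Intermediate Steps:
K = 7 (K = 5 + 2 = 7)
L = -139 (L = 9 - 1*148 = 9 - 148 = -139)
u = 16 (u = -62 + 78 = 16)
(L + H(K, -12))*u = (-139 - 3*7)*16 = (-139 - 21)*16 = -160*16 = -2560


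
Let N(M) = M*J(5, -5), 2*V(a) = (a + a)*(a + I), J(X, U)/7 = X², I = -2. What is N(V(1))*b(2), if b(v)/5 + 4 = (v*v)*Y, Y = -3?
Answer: 14000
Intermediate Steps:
J(X, U) = 7*X²
V(a) = a*(-2 + a) (V(a) = ((a + a)*(a - 2))/2 = ((2*a)*(-2 + a))/2 = (2*a*(-2 + a))/2 = a*(-2 + a))
b(v) = -20 - 15*v² (b(v) = -20 + 5*((v*v)*(-3)) = -20 + 5*(v²*(-3)) = -20 + 5*(-3*v²) = -20 - 15*v²)
N(M) = 175*M (N(M) = M*(7*5²) = M*(7*25) = M*175 = 175*M)
N(V(1))*b(2) = (175*(1*(-2 + 1)))*(-20 - 15*2²) = (175*(1*(-1)))*(-20 - 15*4) = (175*(-1))*(-20 - 60) = -175*(-80) = 14000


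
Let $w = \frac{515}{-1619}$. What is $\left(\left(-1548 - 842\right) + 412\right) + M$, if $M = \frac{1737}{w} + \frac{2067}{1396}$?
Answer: $- \frac{5346834203}{718940} \approx -7437.1$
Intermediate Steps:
$w = - \frac{515}{1619}$ ($w = 515 \left(- \frac{1}{1619}\right) = - \frac{515}{1619} \approx -0.3181$)
$M = - \frac{3924770883}{718940}$ ($M = \frac{1737}{- \frac{515}{1619}} + \frac{2067}{1396} = 1737 \left(- \frac{1619}{515}\right) + 2067 \cdot \frac{1}{1396} = - \frac{2812203}{515} + \frac{2067}{1396} = - \frac{3924770883}{718940} \approx -5459.1$)
$\left(\left(-1548 - 842\right) + 412\right) + M = \left(\left(-1548 - 842\right) + 412\right) - \frac{3924770883}{718940} = \left(-2390 + 412\right) - \frac{3924770883}{718940} = -1978 - \frac{3924770883}{718940} = - \frac{5346834203}{718940}$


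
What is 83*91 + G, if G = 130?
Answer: 7683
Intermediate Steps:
83*91 + G = 83*91 + 130 = 7553 + 130 = 7683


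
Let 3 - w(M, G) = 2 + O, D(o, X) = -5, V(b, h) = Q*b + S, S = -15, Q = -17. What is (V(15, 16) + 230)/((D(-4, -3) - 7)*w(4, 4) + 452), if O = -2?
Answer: -5/52 ≈ -0.096154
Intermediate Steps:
V(b, h) = -15 - 17*b (V(b, h) = -17*b - 15 = -15 - 17*b)
w(M, G) = 3 (w(M, G) = 3 - (2 - 2) = 3 - 1*0 = 3 + 0 = 3)
(V(15, 16) + 230)/((D(-4, -3) - 7)*w(4, 4) + 452) = ((-15 - 17*15) + 230)/((-5 - 7)*3 + 452) = ((-15 - 255) + 230)/(-12*3 + 452) = (-270 + 230)/(-36 + 452) = -40/416 = -40*1/416 = -5/52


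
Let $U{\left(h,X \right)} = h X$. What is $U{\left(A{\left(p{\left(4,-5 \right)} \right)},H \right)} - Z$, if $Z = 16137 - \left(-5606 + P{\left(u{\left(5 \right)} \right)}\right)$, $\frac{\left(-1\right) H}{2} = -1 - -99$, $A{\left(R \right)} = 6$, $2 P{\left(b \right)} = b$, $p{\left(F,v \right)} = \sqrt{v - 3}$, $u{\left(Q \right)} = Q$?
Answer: $- \frac{45833}{2} \approx -22917.0$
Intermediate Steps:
$p{\left(F,v \right)} = \sqrt{-3 + v}$
$P{\left(b \right)} = \frac{b}{2}$
$H = -196$ ($H = - 2 \left(-1 - -99\right) = - 2 \left(-1 + 99\right) = \left(-2\right) 98 = -196$)
$U{\left(h,X \right)} = X h$
$Z = \frac{43481}{2}$ ($Z = 16137 + \left(5606 - \frac{1}{2} \cdot 5\right) = 16137 + \left(5606 - \frac{5}{2}\right) = 16137 + \frac{11207}{2} = \frac{43481}{2} \approx 21741.0$)
$U{\left(A{\left(p{\left(4,-5 \right)} \right)},H \right)} - Z = \left(-196\right) 6 - \frac{43481}{2} = -1176 - \frac{43481}{2} = - \frac{45833}{2}$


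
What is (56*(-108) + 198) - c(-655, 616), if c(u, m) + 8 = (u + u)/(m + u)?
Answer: -229148/39 ≈ -5875.6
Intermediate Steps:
c(u, m) = -8 + 2*u/(m + u) (c(u, m) = -8 + (u + u)/(m + u) = -8 + (2*u)/(m + u) = -8 + 2*u/(m + u))
(56*(-108) + 198) - c(-655, 616) = (56*(-108) + 198) - 2*(-4*616 - 3*(-655))/(616 - 655) = (-6048 + 198) - 2*(-2464 + 1965)/(-39) = -5850 - 2*(-1)*(-499)/39 = -5850 - 1*998/39 = -5850 - 998/39 = -229148/39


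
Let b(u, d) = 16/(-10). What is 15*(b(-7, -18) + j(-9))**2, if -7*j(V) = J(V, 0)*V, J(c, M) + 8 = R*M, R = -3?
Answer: 519168/245 ≈ 2119.1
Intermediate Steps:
J(c, M) = -8 - 3*M
b(u, d) = -8/5 (b(u, d) = 16*(-1/10) = -8/5)
j(V) = 8*V/7 (j(V) = -(-8 - 3*0)*V/7 = -(-8 + 0)*V/7 = -(-8)*V/7 = 8*V/7)
15*(b(-7, -18) + j(-9))**2 = 15*(-8/5 + (8/7)*(-9))**2 = 15*(-8/5 - 72/7)**2 = 15*(-416/35)**2 = 15*(173056/1225) = 519168/245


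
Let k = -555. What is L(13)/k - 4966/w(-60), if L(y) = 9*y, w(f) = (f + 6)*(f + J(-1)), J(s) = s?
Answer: -523588/304695 ≈ -1.7184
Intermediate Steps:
w(f) = (-1 + f)*(6 + f) (w(f) = (f + 6)*(f - 1) = (6 + f)*(-1 + f) = (-1 + f)*(6 + f))
L(13)/k - 4966/w(-60) = (9*13)/(-555) - 4966/(-6 + (-60)² + 5*(-60)) = 117*(-1/555) - 4966/(-6 + 3600 - 300) = -39/185 - 4966/3294 = -39/185 - 4966*1/3294 = -39/185 - 2483/1647 = -523588/304695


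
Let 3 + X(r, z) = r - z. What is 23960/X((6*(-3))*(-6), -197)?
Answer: 11980/151 ≈ 79.338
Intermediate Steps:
X(r, z) = -3 + r - z (X(r, z) = -3 + (r - z) = -3 + r - z)
23960/X((6*(-3))*(-6), -197) = 23960/(-3 + (6*(-3))*(-6) - 1*(-197)) = 23960/(-3 - 18*(-6) + 197) = 23960/(-3 + 108 + 197) = 23960/302 = 23960*(1/302) = 11980/151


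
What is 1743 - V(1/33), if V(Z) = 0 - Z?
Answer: 57520/33 ≈ 1743.0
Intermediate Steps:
V(Z) = -Z
1743 - V(1/33) = 1743 - (-1)/33 = 1743 - 1*(-1/33) = 1743 + 1/33 = 57520/33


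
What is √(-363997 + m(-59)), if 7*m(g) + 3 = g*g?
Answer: I*√17811507/7 ≈ 602.91*I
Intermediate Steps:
m(g) = -3/7 + g²/7 (m(g) = -3/7 + (g*g)/7 = -3/7 + g²/7)
√(-363997 + m(-59)) = √(-363997 + (-3/7 + (⅐)*(-59)²)) = √(-363997 + (-3/7 + (⅐)*3481)) = √(-363997 + (-3/7 + 3481/7)) = √(-363997 + 3478/7) = √(-2544501/7) = I*√17811507/7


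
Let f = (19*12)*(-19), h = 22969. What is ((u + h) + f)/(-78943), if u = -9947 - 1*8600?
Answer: -90/78943 ≈ -0.0011401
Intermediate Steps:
u = -18547 (u = -9947 - 8600 = -18547)
f = -4332 (f = 228*(-19) = -4332)
((u + h) + f)/(-78943) = ((-18547 + 22969) - 4332)/(-78943) = (4422 - 4332)*(-1/78943) = 90*(-1/78943) = -90/78943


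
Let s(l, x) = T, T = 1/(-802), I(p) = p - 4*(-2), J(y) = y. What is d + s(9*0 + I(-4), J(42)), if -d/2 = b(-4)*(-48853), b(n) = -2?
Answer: -156720425/802 ≈ -1.9541e+5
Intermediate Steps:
I(p) = 8 + p (I(p) = p + 8 = 8 + p)
T = -1/802 ≈ -0.0012469
s(l, x) = -1/802
d = -195412 (d = -(-4)*(-48853) = -2*97706 = -195412)
d + s(9*0 + I(-4), J(42)) = -195412 - 1/802 = -156720425/802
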